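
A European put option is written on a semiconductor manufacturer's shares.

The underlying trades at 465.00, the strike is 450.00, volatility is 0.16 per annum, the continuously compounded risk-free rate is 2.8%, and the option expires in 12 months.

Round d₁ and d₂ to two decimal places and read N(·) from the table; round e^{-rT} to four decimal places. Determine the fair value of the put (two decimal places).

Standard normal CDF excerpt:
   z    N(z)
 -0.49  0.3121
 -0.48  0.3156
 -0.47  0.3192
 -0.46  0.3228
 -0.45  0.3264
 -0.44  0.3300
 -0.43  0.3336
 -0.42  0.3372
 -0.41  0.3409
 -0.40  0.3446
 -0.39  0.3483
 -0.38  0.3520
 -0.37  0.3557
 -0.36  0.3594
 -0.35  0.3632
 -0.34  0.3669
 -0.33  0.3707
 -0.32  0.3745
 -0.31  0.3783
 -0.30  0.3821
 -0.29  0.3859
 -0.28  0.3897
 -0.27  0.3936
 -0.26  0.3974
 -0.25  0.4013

17.10

σ√T = 0.16 × 1.0000 = 0.1600
ln(S/K) + (r + σ²/2)T = ln(465/450) + (0.028 + 0.16²/2)·1 = 0.0328 + 0.0408 = 0.0736
d₁ = 0.0736 / 0.1600 = 0.4599 which rounds to 0.46
d₂ = d₁ − σ√T = 0.4599 − 0.1600 = 0.2999 which rounds to 0.30
e^(−rT) = e^(−0.028·1) = 0.9724
P = 450·0.9724·N(-0.30) − 465·N(-0.46) = 450·0.9724·0.3821 − 465·0.3228 = 167.1993 − 150.1020 = 17.0973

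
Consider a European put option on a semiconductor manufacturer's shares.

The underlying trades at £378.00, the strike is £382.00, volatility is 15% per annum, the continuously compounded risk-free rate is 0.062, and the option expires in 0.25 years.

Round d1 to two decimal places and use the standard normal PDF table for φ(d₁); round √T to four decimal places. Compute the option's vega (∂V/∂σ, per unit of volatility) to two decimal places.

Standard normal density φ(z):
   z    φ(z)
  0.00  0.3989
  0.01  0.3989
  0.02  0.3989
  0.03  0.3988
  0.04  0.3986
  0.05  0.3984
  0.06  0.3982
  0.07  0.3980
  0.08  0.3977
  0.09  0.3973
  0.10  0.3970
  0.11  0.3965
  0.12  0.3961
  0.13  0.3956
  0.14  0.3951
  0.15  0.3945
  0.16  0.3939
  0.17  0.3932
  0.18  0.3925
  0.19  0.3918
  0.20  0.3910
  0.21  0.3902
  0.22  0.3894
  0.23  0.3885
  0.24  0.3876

75.03

σ√T = 0.15·√0.25 = 0.0750
d₁ = [ln(378/382) + (0.062 + ½·0.15²)·0.25] / (σ√T) = (-0.0105 + 0.0183) / 0.0750 = 0.1038 which rounds to 0.10
√T = √0.25 = 0.5000
φ(d₁) = φ(0.10) = 0.3970
vega = S·φ(d₁)·√T = 378·0.3970·0.5000 = 75.0330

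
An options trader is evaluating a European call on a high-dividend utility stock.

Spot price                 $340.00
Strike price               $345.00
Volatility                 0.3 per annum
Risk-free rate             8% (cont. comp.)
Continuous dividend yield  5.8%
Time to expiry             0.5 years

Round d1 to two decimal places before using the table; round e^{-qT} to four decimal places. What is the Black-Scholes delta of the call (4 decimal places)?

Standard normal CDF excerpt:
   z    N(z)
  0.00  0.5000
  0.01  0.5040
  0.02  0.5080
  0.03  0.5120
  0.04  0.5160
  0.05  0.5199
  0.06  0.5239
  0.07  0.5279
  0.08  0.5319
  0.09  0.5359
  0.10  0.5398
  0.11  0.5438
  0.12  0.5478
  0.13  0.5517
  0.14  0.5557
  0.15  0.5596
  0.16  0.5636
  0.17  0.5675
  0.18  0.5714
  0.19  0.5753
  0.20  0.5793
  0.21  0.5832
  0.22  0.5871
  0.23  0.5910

0.5206

σ√T = 0.3·√0.5 = 0.2121
ln(S/K) + (r − q + σ²/2)T = ln(340/345) + (0.08 − 0.058 + 0.3²/2)·0.5 = -0.0146 + 0.0335 = 0.0189
d₁ = 0.0189 / 0.2121 = 0.0891 which rounds to 0.09
N(d₁) = N(0.09) = 0.5359
Δ_call = exp(−qT)·N(d₁) = 0.9714·0.5359 = 0.5206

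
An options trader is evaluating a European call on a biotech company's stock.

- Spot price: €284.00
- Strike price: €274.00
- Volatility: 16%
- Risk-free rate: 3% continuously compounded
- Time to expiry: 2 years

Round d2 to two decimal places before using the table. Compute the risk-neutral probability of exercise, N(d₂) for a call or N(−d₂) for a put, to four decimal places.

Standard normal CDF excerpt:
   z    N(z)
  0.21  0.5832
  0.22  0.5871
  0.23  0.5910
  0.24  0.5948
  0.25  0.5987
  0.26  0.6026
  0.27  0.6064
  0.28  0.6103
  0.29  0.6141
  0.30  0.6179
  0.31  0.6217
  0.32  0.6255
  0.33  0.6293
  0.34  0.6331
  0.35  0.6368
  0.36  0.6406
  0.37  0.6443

T = 2;  σ√T = 0.2263
d₁ = [ln(284/274) + (0.03 + ½·0.16²)·2] / (σ√T) = (0.0358 + 0.0856) / 0.2263 = 0.5367 which rounds to 0.54
d₂ = 0.5367 − 0.2263 = 0.3104 which rounds to 0.31
Pr(exercise) under Q = N(d₂) = 0.6217

0.6217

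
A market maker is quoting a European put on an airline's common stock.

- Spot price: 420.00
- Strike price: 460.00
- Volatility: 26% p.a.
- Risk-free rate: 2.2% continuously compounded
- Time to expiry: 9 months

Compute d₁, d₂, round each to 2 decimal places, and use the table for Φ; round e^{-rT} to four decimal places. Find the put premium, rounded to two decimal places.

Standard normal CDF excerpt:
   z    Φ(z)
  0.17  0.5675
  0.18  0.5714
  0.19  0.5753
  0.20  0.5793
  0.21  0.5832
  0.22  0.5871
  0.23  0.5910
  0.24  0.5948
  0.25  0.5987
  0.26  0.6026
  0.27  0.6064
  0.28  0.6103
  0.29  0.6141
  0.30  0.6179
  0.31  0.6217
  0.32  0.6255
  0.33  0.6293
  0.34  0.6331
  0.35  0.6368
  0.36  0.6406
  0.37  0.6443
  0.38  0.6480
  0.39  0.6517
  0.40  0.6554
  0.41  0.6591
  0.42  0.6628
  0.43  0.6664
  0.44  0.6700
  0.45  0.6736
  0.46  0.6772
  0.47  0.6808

56.56

T = 0.75;  σ√T = 0.2252
ln(S/K) + (r + σ²/2)T = ln(420/460) + (0.022 + 0.26²/2)·0.75 = -0.0910 + 0.0418 = -0.0491
d₁ = -0.0491 / 0.2252 = -0.2182 ≈ -0.22
d₂ = d₁ − σ√T = -0.2182 − 0.2252 = -0.4433 ≈ -0.44
exp(−rT) = exp(−0.022·0.75) = 0.9836
N(−d₂) = N(0.44) = 0.6700;  N(−d₁) = N(0.22) = 0.5871
P = 460·0.9836·0.6700 − 420·0.5871 = 303.1455 − 246.5820 = 56.5635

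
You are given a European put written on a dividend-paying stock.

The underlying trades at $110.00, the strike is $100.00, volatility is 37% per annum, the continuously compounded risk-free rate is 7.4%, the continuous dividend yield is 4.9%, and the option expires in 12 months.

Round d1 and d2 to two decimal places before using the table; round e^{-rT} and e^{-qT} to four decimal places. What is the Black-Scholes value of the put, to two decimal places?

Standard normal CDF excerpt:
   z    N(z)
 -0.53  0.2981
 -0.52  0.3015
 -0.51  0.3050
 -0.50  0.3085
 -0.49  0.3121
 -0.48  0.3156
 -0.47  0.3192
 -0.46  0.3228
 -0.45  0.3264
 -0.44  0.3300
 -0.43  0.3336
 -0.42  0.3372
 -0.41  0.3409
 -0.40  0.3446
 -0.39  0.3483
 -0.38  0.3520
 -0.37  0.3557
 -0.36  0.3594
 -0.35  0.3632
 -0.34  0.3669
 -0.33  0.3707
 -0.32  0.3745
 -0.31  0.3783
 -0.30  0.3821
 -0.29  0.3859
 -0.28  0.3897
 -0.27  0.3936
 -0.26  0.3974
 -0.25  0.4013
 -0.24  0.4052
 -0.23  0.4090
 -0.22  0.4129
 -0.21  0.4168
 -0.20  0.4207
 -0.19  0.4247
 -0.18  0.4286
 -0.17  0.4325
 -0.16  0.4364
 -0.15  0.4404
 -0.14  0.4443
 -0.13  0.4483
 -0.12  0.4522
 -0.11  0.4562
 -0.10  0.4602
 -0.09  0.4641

$9.32

σ√T = 0.37 × 1.0000 = 0.3700
ln(S/K) + (r − q + σ²/2)T = ln(110/100) + (0.074 − 0.049 + 0.37²/2)·1 = 0.0953 + 0.0934 = 0.1888
d₁ = 0.1888 / 0.3700 = 0.5102 which rounds to 0.51
d₂ = d₁ − σ√T = 0.5102 − 0.3700 = 0.1402 which rounds to 0.14
e^(−qT) = e^(−0.049·1) = 0.9522;  e^(−rT) = e^(−0.074·1) = 0.9287
N(−d₂) = N(-0.14) = 0.4443;  N(−d₁) = N(-0.51) = 0.3050
P = 100·0.9287·0.4443 − 110·0.9522·0.3050 = 41.2621 − 31.9463 = 9.3158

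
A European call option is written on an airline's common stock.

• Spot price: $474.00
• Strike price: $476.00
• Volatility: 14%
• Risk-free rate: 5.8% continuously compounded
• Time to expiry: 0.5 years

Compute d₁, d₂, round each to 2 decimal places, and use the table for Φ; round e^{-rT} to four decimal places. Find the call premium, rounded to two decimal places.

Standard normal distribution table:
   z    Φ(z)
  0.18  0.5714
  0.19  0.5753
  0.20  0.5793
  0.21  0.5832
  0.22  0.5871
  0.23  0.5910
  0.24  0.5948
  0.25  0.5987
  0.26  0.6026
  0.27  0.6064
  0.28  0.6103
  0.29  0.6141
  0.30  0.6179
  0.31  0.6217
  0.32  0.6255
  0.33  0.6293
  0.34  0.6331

$25.02

T = 0.5;  σ√T = 0.0990
d₁ = [ln(474/476) + (0.058 + ½·0.14²)·0.5] / (σ√T) = (-0.0042 + 0.0339) / 0.0990 = 0.2999 ⇒ 0.30
d₂ = 0.2999 − 0.0990 = 0.2009 ⇒ 0.20
e^(−rT) = e^(−0.058·0.5) = 0.9714
N(d₁) = N(0.30) = 0.6179;  N(d₂) = N(0.20) = 0.5793
C = 474·0.6179 − 476·0.9714·0.5793 = 292.8846 − 267.8604 = 25.0242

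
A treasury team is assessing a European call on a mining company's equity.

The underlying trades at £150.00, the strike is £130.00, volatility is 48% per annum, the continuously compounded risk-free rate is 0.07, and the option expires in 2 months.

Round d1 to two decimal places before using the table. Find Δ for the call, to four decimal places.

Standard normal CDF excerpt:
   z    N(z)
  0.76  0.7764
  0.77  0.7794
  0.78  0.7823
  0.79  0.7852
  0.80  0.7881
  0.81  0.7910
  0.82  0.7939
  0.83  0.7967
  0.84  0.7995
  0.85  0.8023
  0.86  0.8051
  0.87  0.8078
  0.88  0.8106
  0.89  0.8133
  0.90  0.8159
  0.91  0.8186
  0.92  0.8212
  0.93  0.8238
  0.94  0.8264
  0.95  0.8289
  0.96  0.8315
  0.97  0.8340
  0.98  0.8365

0.8133

T = 0.1667;  σ√T = 0.1960
d₁ = [ln(150/130) + (0.07 + ½·0.48²)·0.1667] / (σ√T) = (0.1431 + 0.0309) / 0.1960 = 0.8878 which rounds to 0.89
N(d₁) = N(0.89) = 0.8133
Δ_call = N(d₁) = 0.8133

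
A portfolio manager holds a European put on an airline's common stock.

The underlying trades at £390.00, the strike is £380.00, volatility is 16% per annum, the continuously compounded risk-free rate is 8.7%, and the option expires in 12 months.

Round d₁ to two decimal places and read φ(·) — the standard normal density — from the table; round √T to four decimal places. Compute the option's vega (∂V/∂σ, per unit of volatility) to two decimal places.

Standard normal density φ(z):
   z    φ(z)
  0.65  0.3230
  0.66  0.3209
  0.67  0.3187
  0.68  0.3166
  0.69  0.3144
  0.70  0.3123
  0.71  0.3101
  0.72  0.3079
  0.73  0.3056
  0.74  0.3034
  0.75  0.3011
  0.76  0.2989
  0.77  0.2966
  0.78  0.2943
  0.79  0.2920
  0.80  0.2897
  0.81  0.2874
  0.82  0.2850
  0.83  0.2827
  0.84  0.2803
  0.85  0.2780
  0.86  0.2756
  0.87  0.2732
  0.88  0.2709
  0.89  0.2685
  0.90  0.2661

113.88

σ√T = 0.16 × 1.0000 = 0.1600
d₁ = [ln(390/380) + (0.087 + 0.16²/2)·1] / 0.1600 = [0.0260 + 0.0998] / 0.1600 = 0.7861 ≈ 0.79
√T = √1 = 1.0000
φ(d₁) = φ(0.79) = 0.2920
vega = S·φ(d₁)·√T = 390·0.2920·1.0000 = 113.8800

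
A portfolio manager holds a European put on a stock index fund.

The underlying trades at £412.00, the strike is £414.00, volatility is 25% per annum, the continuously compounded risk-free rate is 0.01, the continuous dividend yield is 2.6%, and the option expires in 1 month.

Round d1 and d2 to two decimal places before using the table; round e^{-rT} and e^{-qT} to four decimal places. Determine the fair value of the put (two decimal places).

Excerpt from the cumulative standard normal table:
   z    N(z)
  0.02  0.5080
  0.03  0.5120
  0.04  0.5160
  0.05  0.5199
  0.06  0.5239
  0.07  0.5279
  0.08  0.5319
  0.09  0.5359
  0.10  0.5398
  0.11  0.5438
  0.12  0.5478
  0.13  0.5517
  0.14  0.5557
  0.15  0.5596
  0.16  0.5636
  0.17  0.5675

£12.88

T = 0.08333;  σ√T = 0.0722
d₁ = [ln(412/414) + (0.01 − 0.026 + ½·0.25²)·0.08333] / (σ√T) = (-0.0048 + 0.0013) / 0.0722 = -0.0495 ⇒ -0.05
d₂ = -0.0495 − 0.0722 = -0.1217 ⇒ -0.12
exp(−qT) = exp(−0.026·0.08333) = 0.9978;  exp(−rT) = exp(−0.01·0.08333) = 0.9992
N(−d₂) = N(0.12) = 0.5478;  N(−d₁) = N(0.05) = 0.5199
P = 414·0.9992·0.5478 − 412·0.9978·0.5199 = 226.6078 − 213.7276 = 12.8802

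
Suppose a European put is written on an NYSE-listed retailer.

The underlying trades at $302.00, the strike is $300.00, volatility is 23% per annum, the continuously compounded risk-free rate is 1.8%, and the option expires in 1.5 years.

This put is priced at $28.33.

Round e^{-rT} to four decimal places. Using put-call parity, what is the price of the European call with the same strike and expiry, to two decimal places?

exp(−rT) = exp(−0.018·1.5) = 0.9734
Put-call parity: C − P = S − K·e^(−rT) = 302 − 300·0.9734 = 302 − 292.0200 = 9.9800
C = P + (C − P) = 28.33 + (9.9800) = 38.3100

$38.31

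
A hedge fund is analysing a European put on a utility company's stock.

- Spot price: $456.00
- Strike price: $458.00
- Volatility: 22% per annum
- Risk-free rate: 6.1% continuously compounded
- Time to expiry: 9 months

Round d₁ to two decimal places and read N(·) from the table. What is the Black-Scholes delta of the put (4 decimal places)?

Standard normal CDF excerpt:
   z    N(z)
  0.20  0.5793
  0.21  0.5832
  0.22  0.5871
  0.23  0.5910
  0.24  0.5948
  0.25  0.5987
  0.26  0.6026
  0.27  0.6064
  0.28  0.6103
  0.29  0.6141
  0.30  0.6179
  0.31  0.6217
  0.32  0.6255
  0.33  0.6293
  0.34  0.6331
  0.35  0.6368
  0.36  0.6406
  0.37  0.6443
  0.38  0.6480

σ√T = 0.22·√0.75 = 0.1905
d₁ = [ln(456/458) + (0.061 + ½·0.22²)·0.75] / (σ√T) = (-0.0044 + 0.0639) / 0.1905 = 0.3124 ⇒ 0.31
N(d₁) = N(0.31) = 0.6217
Δ_put = N(d₁) − 1 = 0.6217 − 1 = -0.3783

-0.3783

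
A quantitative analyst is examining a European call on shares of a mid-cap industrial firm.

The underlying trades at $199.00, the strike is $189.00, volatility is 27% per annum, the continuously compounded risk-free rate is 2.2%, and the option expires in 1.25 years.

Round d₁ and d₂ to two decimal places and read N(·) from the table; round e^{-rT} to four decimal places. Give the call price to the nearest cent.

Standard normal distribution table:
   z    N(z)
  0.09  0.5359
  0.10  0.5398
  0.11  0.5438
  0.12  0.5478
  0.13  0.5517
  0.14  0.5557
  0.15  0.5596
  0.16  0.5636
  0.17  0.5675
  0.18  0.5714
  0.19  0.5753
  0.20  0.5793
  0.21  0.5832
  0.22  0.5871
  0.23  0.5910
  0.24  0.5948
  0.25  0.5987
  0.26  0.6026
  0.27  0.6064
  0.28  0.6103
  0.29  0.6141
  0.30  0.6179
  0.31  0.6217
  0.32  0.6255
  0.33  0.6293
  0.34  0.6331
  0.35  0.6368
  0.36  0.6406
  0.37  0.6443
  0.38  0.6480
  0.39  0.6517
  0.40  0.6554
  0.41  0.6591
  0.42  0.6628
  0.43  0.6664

σ√T = 0.27·√1.25 = 0.3019
d₁ = [ln(199/189) + (0.022 + ½·0.27²)·1.25] / (σ√T) = (0.0516 + 0.0731) / 0.3019 = 0.4128 → 0.41
d₂ = 0.4128 − 0.3019 = 0.1110 → 0.11
e^(−rT) = e^(−0.022·1.25) = 0.9729
N(d₁) = N(0.41) = 0.6591;  N(d₂) = N(0.11) = 0.5438
C = 199·0.6591 − 189·0.9729·0.5438 = 131.1609 − 99.9929 = 31.1680

$31.17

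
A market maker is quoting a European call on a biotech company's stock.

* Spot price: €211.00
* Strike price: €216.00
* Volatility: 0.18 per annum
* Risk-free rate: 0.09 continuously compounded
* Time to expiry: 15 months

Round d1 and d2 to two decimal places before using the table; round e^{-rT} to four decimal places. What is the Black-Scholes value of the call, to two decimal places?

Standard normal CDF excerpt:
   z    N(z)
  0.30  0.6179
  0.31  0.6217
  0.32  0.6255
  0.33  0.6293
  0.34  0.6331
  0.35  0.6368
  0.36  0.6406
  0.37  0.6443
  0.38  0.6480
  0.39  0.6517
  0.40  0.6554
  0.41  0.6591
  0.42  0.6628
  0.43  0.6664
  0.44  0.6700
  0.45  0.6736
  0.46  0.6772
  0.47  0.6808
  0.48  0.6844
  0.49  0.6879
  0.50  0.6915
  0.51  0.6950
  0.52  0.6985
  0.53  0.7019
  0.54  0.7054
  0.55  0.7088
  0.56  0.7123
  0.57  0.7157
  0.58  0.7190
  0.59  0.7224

€26.64

σ√T = 0.18·√1.25 = 0.2012
ln(S/K) + (r + σ²/2)T = ln(211/216) + (0.09 + 0.18²/2)·1.25 = -0.0234 + 0.1327 = 0.1093
d₁ = 0.1093 / 0.2012 = 0.5433 → 0.54
d₂ = d₁ − σ√T = 0.5433 − 0.2012 = 0.3420 → 0.34
e^(−rT) = e^(−0.09·1.25) = 0.8936
C = 211·N(0.54) − 216·0.8936·N(0.34) = 211·0.7054 − 216·0.8936·0.6331 = 148.8394 − 122.1994 = 26.6400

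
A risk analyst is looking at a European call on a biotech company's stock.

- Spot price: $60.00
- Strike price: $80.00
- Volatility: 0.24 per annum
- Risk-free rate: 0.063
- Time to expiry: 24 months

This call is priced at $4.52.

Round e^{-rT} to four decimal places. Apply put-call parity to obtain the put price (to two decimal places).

$15.05

exp(−rT) = exp(−0.063·2) = 0.8816
Put-call parity: C − P = S − K·e^(−rT) = 60 − 80·0.8816 = 60 − 70.5280 = -10.5280
P = C − (C − P) = 4.52 − (-10.5280) = 15.0480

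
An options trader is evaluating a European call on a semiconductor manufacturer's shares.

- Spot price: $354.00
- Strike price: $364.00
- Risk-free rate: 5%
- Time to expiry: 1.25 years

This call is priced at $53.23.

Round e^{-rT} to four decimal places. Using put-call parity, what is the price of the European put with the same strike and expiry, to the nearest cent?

$41.17

e^(−rT) = e^(−0.05·1.25) = 0.9394
Put-call parity: C − P = S − K·e^(−rT) = 354 − 364·0.9394 = 354 − 341.9416 = 12.0584
P = C − (C − P) = 53.23 − (12.0584) = 41.1716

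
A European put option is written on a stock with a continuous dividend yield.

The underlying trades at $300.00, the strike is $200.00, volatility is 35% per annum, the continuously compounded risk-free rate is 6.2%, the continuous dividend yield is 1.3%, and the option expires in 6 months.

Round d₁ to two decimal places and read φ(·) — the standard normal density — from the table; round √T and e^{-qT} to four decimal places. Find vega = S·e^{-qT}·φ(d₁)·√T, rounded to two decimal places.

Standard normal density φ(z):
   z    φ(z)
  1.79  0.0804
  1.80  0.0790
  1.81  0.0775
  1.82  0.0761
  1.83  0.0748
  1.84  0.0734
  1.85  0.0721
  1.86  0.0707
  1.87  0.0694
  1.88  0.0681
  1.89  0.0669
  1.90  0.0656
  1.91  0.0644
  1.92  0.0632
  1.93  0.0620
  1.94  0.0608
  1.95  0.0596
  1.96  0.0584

T = 0.5;  σ√T = 0.2475
d₁ = [ln(300/200) + (0.062 − 0.013 + ½·0.35²)·0.5] / (σ√T) = (0.4055 + 0.0551) / 0.2475 = 1.8611 ≈ 1.86
√T = √0.5 = 0.7071
φ(d₁) = φ(1.86) = 0.0707
exp(−qT) = exp(−0.013·0.5) = 0.9935
vega = S·exp(−qT)·φ(d₁)·√T = 300·0.9935·0.0707·0.7071 = 14.9001

14.90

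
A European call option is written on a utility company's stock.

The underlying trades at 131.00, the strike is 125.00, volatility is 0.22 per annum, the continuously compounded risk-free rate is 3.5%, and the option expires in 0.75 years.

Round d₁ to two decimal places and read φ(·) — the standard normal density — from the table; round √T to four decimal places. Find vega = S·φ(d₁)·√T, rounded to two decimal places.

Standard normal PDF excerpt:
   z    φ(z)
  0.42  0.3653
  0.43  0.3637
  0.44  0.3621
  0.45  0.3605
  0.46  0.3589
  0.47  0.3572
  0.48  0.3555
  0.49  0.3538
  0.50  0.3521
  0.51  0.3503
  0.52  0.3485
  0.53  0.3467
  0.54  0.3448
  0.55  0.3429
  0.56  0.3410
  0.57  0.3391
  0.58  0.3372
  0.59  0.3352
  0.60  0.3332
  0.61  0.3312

40.33

σ√T = 0.22 × 0.8660 = 0.1905
ln(S/K) + (r + σ²/2)T = ln(131/125) + (0.035 + 0.22²/2)·0.75 = 0.0469 + 0.0444 = 0.0913
d₁ = 0.0913 / 0.1905 = 0.4791 which rounds to 0.48
√T = √0.75 = 0.8660
φ(d₁) = φ(0.48) = 0.3555
vega = S·φ(d₁)·√T = 131·0.3555·0.8660 = 40.3301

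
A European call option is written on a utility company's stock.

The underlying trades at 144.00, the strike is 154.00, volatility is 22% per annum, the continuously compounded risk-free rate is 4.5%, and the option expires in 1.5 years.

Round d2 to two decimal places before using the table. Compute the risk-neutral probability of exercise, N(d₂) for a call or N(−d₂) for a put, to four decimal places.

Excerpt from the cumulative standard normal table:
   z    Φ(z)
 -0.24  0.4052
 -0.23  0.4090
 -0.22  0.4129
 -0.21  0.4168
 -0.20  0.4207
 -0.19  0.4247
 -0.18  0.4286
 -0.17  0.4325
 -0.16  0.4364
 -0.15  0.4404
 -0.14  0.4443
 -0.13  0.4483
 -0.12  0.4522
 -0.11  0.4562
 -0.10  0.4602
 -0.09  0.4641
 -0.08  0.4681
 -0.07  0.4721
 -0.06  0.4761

σ√T = 0.22 × 1.2247 = 0.2694
d₁ = [ln(144/154) + (0.045 + 0.22²/2)·1.5] / 0.2694 = [-0.0671 + 0.1038] / 0.2694 = 0.1361 → 0.14
d₂ = d₁ − σ√T = 0.1361 − 0.2694 = -0.1334 → -0.13
Pr(exercise) under Q = N(d₂) = 0.4483

0.4483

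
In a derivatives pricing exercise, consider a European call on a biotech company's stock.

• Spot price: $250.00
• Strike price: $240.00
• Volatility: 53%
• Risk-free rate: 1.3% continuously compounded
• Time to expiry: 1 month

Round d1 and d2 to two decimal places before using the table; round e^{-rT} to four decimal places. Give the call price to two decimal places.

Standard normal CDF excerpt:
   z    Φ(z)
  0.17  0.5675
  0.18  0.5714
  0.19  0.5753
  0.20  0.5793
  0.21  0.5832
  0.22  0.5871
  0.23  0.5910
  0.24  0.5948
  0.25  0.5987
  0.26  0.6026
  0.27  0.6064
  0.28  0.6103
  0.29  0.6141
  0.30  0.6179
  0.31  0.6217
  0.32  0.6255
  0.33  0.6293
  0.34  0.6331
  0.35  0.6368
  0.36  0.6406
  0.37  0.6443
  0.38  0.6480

σ√T = 0.53 × 0.2887 = 0.1530
ln(S/K) + (r + σ²/2)T = ln(250/240) + (0.013 + 0.53²/2)·0.08333 = 0.0408 + 0.0128 = 0.0536
d₁ = 0.0536 / 0.1530 = 0.3504 ⇒ 0.35
d₂ = d₁ − σ√T = 0.3504 − 0.1530 = 0.1974 ⇒ 0.20
e^(−rT) = e^(−0.013·0.08333) = 0.9989
C = 250·N(0.35) − 240·0.9989·N(0.20) = 250·0.6368 − 240·0.9989·0.5793 = 159.2000 − 138.8791 = 20.3209

$20.32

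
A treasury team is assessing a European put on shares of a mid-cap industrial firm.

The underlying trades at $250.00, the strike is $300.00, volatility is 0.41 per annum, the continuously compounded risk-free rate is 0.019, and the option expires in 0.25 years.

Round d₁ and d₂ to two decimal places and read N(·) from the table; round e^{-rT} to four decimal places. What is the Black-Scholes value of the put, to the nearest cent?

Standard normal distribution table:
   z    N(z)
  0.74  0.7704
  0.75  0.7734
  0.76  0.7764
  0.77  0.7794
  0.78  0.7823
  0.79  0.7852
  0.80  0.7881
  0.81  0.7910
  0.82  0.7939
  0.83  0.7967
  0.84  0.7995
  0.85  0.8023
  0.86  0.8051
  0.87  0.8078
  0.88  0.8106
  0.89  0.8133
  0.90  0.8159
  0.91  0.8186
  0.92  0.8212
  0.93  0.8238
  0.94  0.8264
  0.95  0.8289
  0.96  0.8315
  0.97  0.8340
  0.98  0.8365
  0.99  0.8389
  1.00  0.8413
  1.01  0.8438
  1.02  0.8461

σ√T = 0.41·√0.25 = 0.2050
d₁ = [ln(250/300) + (0.019 + ½·0.41²)·0.25] / (σ√T) = (-0.1823 + 0.0258) / 0.2050 = -0.7637 ⇒ -0.76
d₂ = -0.7637 − 0.2050 = -0.9687 ⇒ -0.97
e^(−rT) = e^(−0.019·0.25) = 0.9953
P = 300·0.9953·N(0.97) − 250·N(0.76) = 300·0.9953·0.8340 − 250·0.7764 = 249.0241 − 194.1000 = 54.9241

$54.92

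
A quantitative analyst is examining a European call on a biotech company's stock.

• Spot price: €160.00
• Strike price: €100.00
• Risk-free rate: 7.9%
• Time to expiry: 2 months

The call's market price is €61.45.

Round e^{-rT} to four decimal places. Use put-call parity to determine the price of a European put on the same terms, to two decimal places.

e^(−rT) = e^(−0.079·0.1667) = 0.9869
Put-call parity: C − P = S − K·e^(−rT) = 160 − 100·0.9869 = 160 − 98.6900 = 61.3100
P = C − (C − P) = 61.45 − (61.3100) = 0.1400

€0.14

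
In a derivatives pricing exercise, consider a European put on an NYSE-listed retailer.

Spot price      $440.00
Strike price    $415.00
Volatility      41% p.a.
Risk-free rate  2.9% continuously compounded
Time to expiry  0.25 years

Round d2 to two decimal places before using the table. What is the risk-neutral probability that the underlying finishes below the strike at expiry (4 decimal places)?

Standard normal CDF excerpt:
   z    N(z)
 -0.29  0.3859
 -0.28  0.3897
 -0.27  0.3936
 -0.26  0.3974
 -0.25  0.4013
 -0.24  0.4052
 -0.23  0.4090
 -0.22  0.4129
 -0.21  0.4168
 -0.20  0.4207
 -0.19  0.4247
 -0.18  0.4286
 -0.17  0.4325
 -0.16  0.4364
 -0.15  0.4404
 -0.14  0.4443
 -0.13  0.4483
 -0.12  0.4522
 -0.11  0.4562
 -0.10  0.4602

σ√T = 0.41·√0.25 = 0.2050
d₁ = [ln(440/415) + (0.029 + ½·0.41²)·0.25] / (σ√T) = (0.0585 + 0.0283) / 0.2050 = 0.4232 ⇒ 0.42
d₂ = 0.4232 − 0.2050 = 0.2182 ⇒ 0.22
Risk-neutral Pr[S_T < K] = N(−d₂) = N(-0.22) = 0.4129

0.4129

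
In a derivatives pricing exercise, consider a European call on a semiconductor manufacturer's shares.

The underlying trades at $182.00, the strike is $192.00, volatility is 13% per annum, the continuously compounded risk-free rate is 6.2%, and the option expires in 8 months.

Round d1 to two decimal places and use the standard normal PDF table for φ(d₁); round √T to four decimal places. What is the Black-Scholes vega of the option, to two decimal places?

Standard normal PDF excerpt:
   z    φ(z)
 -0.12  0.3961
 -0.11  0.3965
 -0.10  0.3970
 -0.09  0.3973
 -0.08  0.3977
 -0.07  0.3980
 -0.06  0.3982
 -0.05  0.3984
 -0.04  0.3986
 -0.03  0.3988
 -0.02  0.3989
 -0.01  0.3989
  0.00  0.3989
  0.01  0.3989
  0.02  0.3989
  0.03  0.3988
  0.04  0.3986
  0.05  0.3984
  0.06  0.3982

σ√T = 0.13 × 0.8165 = 0.1061
d₁ = [ln(182/192) + (0.062 + ½·0.13²)·0.6667] / (σ√T) = (-0.0535 + 0.0470) / 0.1061 = -0.0614 → -0.06
√T = √0.6667 = 0.8165
φ(d₁) = φ(-0.06) = 0.3982
vega = S·φ(d₁)·√T = 182·0.3982·0.8165 = 59.1737
(Vega is the same for a European call and put with the same parameters.)

59.17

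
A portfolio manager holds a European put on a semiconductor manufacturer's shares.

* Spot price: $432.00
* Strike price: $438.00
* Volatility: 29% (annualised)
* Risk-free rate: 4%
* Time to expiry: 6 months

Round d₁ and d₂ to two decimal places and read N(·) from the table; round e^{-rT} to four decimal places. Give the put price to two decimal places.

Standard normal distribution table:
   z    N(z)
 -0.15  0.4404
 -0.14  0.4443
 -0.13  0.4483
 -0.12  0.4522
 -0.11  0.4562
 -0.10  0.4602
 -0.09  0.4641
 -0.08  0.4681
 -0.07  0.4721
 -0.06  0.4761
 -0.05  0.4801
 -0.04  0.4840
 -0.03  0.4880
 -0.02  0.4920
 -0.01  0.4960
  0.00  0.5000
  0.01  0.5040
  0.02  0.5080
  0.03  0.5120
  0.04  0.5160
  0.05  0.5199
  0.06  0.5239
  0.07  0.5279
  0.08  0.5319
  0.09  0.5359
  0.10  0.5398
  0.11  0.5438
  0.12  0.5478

$32.98

σ√T = 0.29 × 0.7071 = 0.2051
d₁ = [ln(432/438) + (0.04 + 0.29²/2)·0.5] / 0.2051 = [-0.0138 + 0.0410] / 0.2051 = 0.1328 which rounds to 0.13
d₂ = d₁ − σ√T = 0.1328 − 0.2051 = -0.0723 which rounds to -0.07
e^(−rT) = e^(−0.04·0.5) = 0.9802
P = 438·0.9802·N(0.07) − 432·N(-0.13) = 438·0.9802·0.5279 − 432·0.4483 = 226.6420 − 193.6656 = 32.9764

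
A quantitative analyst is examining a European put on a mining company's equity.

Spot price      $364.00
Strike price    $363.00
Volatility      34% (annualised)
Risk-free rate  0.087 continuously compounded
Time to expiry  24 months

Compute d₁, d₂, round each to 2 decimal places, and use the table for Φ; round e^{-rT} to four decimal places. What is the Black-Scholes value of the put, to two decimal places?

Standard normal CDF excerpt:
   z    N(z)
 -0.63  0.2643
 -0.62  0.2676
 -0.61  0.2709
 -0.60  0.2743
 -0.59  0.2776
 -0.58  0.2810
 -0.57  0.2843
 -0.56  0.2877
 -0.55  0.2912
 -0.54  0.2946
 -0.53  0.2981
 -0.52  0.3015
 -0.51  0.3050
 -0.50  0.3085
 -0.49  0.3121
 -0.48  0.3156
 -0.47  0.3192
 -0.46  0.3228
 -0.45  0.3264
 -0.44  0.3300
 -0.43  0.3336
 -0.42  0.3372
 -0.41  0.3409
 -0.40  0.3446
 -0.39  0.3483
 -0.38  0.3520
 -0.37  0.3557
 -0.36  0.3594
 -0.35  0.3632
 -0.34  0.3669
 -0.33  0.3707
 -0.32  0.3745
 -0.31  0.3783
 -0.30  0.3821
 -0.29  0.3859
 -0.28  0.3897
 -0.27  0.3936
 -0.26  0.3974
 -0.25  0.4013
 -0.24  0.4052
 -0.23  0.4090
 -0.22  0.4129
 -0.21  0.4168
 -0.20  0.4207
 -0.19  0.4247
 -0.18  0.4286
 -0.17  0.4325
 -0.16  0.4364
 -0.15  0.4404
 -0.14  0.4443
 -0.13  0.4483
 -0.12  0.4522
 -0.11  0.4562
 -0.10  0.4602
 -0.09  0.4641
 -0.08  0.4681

σ√T = 0.34 × 1.4142 = 0.4808
d₁ = [ln(364/363) + (0.087 + 0.34²/2)·2] / 0.4808 = [0.0028 + 0.2896] / 0.4808 = 0.6080 which rounds to 0.61
d₂ = d₁ − σ√T = 0.6080 − 0.4808 = 0.1272 which rounds to 0.13
exp(−rT) = exp(−0.087·2) = 0.8403
N(−d₂) = N(-0.13) = 0.4483;  N(−d₁) = N(-0.61) = 0.2709
P = 363·0.8403·0.4483 − 364·0.2709 = 136.7445 − 98.6076 = 38.1369

$38.14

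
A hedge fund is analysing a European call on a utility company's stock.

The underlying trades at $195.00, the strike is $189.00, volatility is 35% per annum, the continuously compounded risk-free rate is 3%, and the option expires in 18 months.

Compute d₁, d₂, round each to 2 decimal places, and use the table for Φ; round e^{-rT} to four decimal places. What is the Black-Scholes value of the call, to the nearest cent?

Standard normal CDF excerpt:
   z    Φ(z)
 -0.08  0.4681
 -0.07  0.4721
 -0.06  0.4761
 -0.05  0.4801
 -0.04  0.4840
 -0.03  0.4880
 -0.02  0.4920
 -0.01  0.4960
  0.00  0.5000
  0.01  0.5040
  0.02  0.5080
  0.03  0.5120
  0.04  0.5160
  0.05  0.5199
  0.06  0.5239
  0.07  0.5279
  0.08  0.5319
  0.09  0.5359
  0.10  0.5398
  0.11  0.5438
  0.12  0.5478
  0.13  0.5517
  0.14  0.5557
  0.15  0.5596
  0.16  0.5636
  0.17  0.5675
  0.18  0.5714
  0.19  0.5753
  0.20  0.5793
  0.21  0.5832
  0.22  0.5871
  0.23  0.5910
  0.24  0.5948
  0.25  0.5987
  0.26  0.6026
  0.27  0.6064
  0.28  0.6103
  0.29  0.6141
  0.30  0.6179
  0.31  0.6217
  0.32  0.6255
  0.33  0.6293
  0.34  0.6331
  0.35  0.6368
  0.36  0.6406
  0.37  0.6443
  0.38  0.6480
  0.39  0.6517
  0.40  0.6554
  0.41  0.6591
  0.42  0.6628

T = 1.5;  σ√T = 0.4287
d₁ = [ln(195/189) + (0.03 + ½·0.35²)·1.5] / (σ√T) = (0.0313 + 0.1369) / 0.4287 = 0.3922 → 0.39
d₂ = 0.3922 − 0.4287 = -0.0364 → -0.04
e^(−rT) = e^(−0.03·1.5) = 0.9560
N(d₁) = N(0.39) = 0.6517;  N(d₂) = N(-0.04) = 0.4840
C = 195·0.6517 − 189·0.9560·0.4840 = 127.0815 − 87.4511 = 39.6304

$39.63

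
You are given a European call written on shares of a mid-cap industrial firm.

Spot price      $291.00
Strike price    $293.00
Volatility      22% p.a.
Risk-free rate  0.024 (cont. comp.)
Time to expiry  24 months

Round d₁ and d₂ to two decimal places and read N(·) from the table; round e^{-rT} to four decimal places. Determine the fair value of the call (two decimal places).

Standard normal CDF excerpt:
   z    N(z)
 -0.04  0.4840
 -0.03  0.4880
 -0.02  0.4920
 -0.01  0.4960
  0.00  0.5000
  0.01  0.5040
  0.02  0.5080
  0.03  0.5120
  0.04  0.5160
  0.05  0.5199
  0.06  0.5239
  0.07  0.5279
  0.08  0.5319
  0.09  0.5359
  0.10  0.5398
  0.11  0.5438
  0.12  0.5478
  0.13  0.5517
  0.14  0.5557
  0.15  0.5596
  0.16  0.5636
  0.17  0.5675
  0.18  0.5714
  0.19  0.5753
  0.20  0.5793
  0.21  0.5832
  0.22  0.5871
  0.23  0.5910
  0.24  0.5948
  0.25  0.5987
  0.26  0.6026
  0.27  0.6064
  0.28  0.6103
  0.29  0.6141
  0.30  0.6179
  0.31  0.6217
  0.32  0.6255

$41.31

σ√T = 0.22·√2 = 0.3111
d₁ = [ln(291/293) + (0.024 + 0.22²/2)·2] / 0.3111 = [-0.0068 + 0.0964] / 0.3111 = 0.2878 which rounds to 0.29
d₂ = d₁ − σ√T = 0.2878 − 0.3111 = -0.0233 which rounds to -0.02
exp(−rT) = exp(−0.024·2) = 0.9531
N(d₁) = N(0.29) = 0.6141;  N(d₂) = N(-0.02) = 0.4920
C = 291·0.6141 − 293·0.9531·0.4920 = 178.7031 − 137.3951 = 41.3080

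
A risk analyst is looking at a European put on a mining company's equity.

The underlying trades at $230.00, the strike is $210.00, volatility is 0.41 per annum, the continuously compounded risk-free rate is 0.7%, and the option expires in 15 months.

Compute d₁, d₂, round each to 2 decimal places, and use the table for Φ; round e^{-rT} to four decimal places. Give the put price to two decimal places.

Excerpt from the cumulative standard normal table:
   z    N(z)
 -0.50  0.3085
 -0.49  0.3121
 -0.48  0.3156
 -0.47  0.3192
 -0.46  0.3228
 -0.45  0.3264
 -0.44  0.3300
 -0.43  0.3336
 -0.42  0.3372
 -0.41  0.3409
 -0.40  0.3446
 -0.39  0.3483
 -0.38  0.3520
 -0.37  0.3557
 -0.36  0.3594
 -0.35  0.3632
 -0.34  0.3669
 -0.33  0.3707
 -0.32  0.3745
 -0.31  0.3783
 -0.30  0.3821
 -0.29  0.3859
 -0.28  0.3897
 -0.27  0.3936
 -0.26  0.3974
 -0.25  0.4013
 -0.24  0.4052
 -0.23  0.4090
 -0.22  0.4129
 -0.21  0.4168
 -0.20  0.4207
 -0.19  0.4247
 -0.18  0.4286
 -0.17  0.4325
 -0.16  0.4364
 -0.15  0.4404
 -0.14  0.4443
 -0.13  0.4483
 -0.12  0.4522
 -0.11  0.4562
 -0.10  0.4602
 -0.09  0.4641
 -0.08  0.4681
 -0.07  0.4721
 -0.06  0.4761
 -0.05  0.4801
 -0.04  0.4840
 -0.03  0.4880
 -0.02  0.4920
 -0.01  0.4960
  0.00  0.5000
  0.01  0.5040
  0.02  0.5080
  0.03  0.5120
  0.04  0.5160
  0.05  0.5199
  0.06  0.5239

$29.85

T = 1.25;  σ√T = 0.4584
ln(S/K) + (r + σ²/2)T = ln(230/210) + (0.007 + 0.41²/2)·1.25 = 0.0910 + 0.1138 = 0.2048
d₁ = 0.2048 / 0.4584 = 0.4467 ≈ 0.45
d₂ = d₁ − σ√T = 0.4467 − 0.4584 = -0.0117 ≈ -0.01
e^(−rT) = e^(−0.007·1.25) = 0.9913
N(−d₂) = N(0.01) = 0.5040;  N(−d₁) = N(-0.45) = 0.3264
P = 210·0.9913·0.5040 − 230·0.3264 = 104.9192 − 75.0720 = 29.8472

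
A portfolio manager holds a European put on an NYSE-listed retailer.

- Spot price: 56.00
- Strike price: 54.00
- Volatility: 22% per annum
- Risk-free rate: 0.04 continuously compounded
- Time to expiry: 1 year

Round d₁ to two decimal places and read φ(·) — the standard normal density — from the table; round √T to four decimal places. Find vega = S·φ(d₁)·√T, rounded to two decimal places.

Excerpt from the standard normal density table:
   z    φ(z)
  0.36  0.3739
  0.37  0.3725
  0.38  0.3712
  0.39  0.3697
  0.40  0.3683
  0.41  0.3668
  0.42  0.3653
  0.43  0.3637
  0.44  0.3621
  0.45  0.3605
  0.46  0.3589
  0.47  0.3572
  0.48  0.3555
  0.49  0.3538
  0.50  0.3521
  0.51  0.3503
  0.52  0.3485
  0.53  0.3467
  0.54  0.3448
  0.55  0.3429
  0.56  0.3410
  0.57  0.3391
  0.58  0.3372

20.10

T = 1;  σ√T = 0.2200
d₁ = [ln(56/54) + (0.04 + 0.22²/2)·1] / 0.2200 = [0.0364 + 0.0642] / 0.2200 = 0.4571 → 0.46
√T = √1 = 1.0000
φ(d₁) = φ(0.46) = 0.3589
vega = S·φ(d₁)·√T = 56·0.3589·1.0000 = 20.0984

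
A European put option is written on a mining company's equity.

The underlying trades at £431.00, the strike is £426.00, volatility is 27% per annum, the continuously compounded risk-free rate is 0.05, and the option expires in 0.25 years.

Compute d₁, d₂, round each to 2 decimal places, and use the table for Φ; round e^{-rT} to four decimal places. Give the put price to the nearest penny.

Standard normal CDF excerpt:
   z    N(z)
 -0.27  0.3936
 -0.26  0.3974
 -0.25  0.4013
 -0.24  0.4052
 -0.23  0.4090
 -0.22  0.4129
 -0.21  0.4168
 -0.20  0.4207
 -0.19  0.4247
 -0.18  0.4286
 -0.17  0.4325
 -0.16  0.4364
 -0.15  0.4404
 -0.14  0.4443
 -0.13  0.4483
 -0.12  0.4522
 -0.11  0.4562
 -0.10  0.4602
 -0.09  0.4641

T = 0.25;  σ√T = 0.1350
d₁ = [ln(431/426) + (0.05 + 0.27²/2)·0.25] / 0.1350 = [0.0117 + 0.0216] / 0.1350 = 0.2465 ⇒ 0.25
d₂ = d₁ − σ√T = 0.2465 − 0.1350 = 0.1115 ⇒ 0.11
exp(−rT) = exp(−0.05·0.25) = 0.9876
P = 426·0.9876·N(-0.11) − 431·N(-0.25) = 426·0.9876·0.4562 − 431·0.4013 = 191.9314 − 172.9603 = 18.9711

£18.97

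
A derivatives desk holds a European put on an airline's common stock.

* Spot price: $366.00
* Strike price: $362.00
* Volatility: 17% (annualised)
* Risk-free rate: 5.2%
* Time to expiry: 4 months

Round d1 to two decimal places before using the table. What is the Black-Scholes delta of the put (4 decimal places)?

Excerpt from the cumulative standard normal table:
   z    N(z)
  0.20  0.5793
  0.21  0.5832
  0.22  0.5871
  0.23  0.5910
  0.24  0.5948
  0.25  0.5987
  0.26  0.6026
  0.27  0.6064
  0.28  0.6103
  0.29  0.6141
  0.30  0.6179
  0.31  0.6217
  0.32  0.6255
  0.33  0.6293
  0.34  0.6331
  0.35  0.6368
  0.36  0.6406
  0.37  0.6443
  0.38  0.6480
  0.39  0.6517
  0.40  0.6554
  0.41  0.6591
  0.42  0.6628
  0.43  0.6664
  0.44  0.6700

-0.3669

σ√T = 0.17 × 0.5774 = 0.0981
d₁ = [ln(366/362) + (0.052 + 0.17²/2)·0.3333] / 0.0981 = [0.0110 + 0.0221] / 0.0981 = 0.3376 → 0.34
N(d₁) = N(0.34) = 0.6331
Δ_put = N(d₁) − 1 = 0.6331 − 1 = -0.3669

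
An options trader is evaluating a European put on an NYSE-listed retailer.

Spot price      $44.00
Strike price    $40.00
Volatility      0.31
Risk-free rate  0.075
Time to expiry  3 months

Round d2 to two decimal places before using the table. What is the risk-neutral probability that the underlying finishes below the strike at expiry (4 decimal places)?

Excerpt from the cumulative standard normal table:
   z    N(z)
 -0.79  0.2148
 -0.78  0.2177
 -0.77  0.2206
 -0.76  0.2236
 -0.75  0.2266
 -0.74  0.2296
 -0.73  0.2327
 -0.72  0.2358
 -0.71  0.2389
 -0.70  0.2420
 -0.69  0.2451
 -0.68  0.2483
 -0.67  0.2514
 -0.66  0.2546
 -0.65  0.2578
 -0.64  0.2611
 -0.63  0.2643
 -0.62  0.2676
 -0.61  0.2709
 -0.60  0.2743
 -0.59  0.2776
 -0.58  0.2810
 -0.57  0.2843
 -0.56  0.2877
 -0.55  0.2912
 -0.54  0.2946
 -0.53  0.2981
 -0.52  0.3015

σ√T = 0.31·√0.25 = 0.1550
d₁ = [ln(44/40) + (0.075 + 0.31²/2)·0.25] / 0.1550 = [0.0953 + 0.0308] / 0.1550 = 0.8134 ≈ 0.81
d₂ = d₁ − σ√T = 0.8134 − 0.1550 = 0.6584 ≈ 0.66
Risk-neutral Pr[S_T < K] = N(−d₂) = N(-0.66) = 0.2546

0.2546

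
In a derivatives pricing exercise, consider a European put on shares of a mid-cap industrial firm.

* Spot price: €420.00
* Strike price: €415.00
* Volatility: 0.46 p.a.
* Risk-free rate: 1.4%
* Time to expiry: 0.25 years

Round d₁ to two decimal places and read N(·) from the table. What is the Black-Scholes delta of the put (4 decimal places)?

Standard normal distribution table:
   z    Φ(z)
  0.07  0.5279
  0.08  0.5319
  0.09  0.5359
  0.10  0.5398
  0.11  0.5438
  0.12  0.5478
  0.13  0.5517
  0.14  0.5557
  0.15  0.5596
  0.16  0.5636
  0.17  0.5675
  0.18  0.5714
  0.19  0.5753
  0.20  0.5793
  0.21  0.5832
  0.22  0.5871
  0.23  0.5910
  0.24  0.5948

T = 0.25;  σ√T = 0.2300
d₁ = [ln(420/415) + (0.014 + 0.46²/2)·0.25] / 0.2300 = [0.0120 + 0.0300] / 0.2300 = 0.1823 which rounds to 0.18
N(d₁) = N(0.18) = 0.5714
Δ_put = N(d₁) − 1 = 0.5714 − 1 = -0.4286

-0.4286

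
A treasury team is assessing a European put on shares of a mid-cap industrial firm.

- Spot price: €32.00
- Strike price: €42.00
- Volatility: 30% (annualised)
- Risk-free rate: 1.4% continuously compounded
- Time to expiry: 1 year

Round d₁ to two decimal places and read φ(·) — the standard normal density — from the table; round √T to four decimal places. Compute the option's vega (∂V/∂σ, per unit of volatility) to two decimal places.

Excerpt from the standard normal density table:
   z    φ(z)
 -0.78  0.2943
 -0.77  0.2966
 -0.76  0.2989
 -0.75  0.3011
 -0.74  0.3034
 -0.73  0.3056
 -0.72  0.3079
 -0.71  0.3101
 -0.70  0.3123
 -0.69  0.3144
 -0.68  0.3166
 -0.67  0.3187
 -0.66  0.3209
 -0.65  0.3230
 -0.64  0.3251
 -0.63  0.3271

T = 1;  σ√T = 0.3000
d₁ = [ln(32/42) + (0.014 + ½·0.3²)·1] / (σ√T) = (-0.2719 + 0.0590) / 0.3000 = -0.7098 ⇒ -0.71
√T = √1 = 1.0000
φ(d₁) = φ(-0.71) = 0.3101
vega = S·φ(d₁)·√T = 32·0.3101·1.0000 = 9.9232
(Call and put vega coincide under Black-Scholes.)

9.92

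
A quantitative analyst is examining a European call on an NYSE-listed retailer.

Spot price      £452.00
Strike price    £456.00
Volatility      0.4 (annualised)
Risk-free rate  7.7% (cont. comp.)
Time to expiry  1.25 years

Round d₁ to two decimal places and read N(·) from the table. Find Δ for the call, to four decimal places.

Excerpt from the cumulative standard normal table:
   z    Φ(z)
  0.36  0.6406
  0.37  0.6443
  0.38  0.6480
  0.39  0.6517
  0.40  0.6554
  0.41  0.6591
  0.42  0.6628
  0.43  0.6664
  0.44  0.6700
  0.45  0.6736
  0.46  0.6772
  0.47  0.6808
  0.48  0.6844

0.6628

T = 1.25;  σ√T = 0.4472
d₁ = [ln(452/456) + (0.077 + 0.4²/2)·1.25] / 0.4472 = [-0.0088 + 0.1963] / 0.4472 = 0.4191 ≈ 0.42
N(d₁) = N(0.42) = 0.6628
Δ_call = N(d₁) = 0.6628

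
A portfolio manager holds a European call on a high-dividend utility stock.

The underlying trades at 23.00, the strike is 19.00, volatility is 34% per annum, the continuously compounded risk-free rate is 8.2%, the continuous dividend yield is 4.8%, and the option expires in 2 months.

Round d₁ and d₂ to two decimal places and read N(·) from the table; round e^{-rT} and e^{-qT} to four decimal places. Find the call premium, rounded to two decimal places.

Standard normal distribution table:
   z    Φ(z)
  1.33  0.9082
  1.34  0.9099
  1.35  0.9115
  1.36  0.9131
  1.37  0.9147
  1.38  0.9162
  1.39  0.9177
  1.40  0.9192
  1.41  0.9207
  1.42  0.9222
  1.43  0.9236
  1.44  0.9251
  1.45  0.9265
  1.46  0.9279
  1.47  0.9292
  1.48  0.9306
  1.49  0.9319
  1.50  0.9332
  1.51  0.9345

4.18

σ√T = 0.34·√0.1667 = 0.1388
ln(S/K) + (r − q + σ²/2)T = ln(23/19) + (0.082 − 0.048 + 0.34²/2)·0.1667 = 0.1911 + 0.0153 = 0.2064
d₁ = 0.2064 / 0.1388 = 1.4867 which rounds to 1.49
d₂ = d₁ − σ√T = 1.4867 − 0.1388 = 1.3479 which rounds to 1.35
e^(−qT) = e^(−0.048·0.1667) = 0.9920;  e^(−rT) = e^(−0.082·0.1667) = 0.9864
N(d₁) = N(1.49) = 0.9319;  N(d₂) = N(1.35) = 0.9115
C = 23·0.9920·0.9319 − 19·0.9864·0.9115 = 21.2622 − 17.0830 = 4.1793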